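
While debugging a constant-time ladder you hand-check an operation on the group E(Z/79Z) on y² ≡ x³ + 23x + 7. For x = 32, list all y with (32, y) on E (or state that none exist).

none

x³ + 23x + 7 = 33511 ≡ 15 (mod 79).
15 is a non-residue mod 79; no y exists.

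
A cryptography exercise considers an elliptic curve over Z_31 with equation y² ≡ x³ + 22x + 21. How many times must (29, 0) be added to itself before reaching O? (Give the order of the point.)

2P: (29, 0) + (29, 0): same x and y₁ ≡ -y₂, so the sum is O.
2P = O, so the order is 2.

2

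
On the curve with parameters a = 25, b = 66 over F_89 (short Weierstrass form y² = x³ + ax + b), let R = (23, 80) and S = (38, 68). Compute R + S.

(23, 80) + (38, 68). λ = (68 - 80)/(38 - 23) ≡ 77/15 mod 89. 15⁻¹ ≡ 6 (mod 89) since 15·6 = 90 ≡ 1, so λ ≡ 17.
  x = λ² - 23 - 38 = 289 - 61 ≡ 50; y = λ·(23 - 50) - 80 ≡ 84. → (50, 84)

(50, 84)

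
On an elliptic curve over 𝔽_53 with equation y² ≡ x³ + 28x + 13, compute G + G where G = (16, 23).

tangent at (16, 23): λ = (3·16² + 28)/(2·23) ≡ 1/46. 46⁻¹ ≡ 15 (mod 53), so λ ≡ 1·15 ≡ 15.
  x = λ² - 16 - 16 = 225 - 32 ≡ 34; y = λ·(16 - 34) - 23 ≡ 25. → (34, 25)

(34, 25)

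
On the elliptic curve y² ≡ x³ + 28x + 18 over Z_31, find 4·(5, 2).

(2, 12)

Write P = (5, 2).
Double-and-add on 4 = (100)₂. Start with P = (5, 2) for the leading 1-bit.
double: tangent at (5, 2): λ = (3·5² + 28)/(2·2) ≡ 10/4. 4⁻¹ ≡ 8 (mod 31), so λ ≡ 10·8 ≡ 18.
  x = λ² - 5 - 5 = 324 - 10 ≡ 4; y = λ·(5 - 4) - 2 ≡ 16. → (4, 16)
double: tangent at (4, 16): λ = (3·4² + 28)/(2·16) ≡ 14/1. 1⁻¹ ≡ 1 (mod 31), so λ ≡ 14·1 ≡ 14.
  x = λ² - 4 - 4 = 196 - 8 ≡ 2; y = λ·(4 - 2) - 16 ≡ 12. → (2, 12)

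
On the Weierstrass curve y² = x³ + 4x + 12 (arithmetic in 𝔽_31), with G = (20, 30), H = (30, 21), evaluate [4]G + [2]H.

First 4G:
Double-and-add on 4 = (100)₂. Start with G = (20, 30) for the leading 1-bit.
double: tangent at (20, 30): λ = (3·20² + 4)/(2·30) ≡ 26/29. 29⁻¹ ≡ 15 (mod 31), so λ ≡ 26·15 ≡ 18.
  x = λ² - 20 - 20 = 324 - 40 ≡ 5; y = λ·(20 - 5) - 30 ≡ 23. → (5, 23)
double: tangent at (5, 23): λ = (3·5² + 4)/(2·23) ≡ 17/15. 15⁻¹ ≡ 29 (mod 31) since 15·29 = 435 ≡ 1, so λ ≡ 17·29 ≡ 28.
  x = λ² - 5 - 5 = 784 - 10 ≡ 30; y = λ·(5 - 30) - 23 ≡ 21. → (30, 21)
4G = (30, 21).
Next 2H:
Repeated addition: build up to 2H.
2H: tangent at (30, 21): λ = (3·30² + 4)/(2·21) ≡ 7/11. 11⁻¹ ≡ 17 (mod 31) since 11·17 = 187 ≡ 1, so λ ≡ 7·17 ≡ 26.
  x = λ² - 30 - 30 = 676 - 60 ≡ 27; y = λ·(30 - 27) - 21 ≡ 26. → (27, 26)
2H = (27, 26).
Finally 4G + 2H:
(30, 21) + (27, 26). λ = (26 - 21)/(27 - 30) ≡ 5/28 mod 31. 28⁻¹ ≡ 10 (mod 31), so λ ≡ 19.
  x = λ² - 30 - 27 = 361 - 57 ≡ 25; y = λ·(30 - 25) - 21 ≡ 12. → (25, 12)

(25, 12)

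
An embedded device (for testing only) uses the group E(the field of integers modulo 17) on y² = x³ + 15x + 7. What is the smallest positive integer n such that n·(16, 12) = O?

11

2P: tangent at (16, 12): λ = (3·16² + 15)/(2·12) ≡ 1/7. 7⁻¹ ≡ 5 (mod 17) since 7·5 = 35 ≡ 1, so λ ≡ 1·5 ≡ 5.
  x = λ² - 16 - 16 = 25 - 32 ≡ 10; y = λ·(16 - 10) - 12 ≡ 1. → (10, 1)
3P: (10, 1) + (16, 12). λ = (12 - 1)/(16 - 10) ≡ 11/6 mod 17. 6⁻¹ ≡ 3 (mod 17), so λ ≡ 16.
  x = λ² - 10 - 16 = 256 - 26 ≡ 9; y = λ·(10 - 9) - 1 ≡ 15. → (9, 15)
4P: (9, 15) + (16, 12). λ = (12 - 15)/(16 - 9) ≡ 14/7 mod 17. 7⁻¹ ≡ 5 (mod 17), so λ ≡ 2.
  x = λ² - 9 - 16 = 4 - 25 ≡ 13; y = λ·(9 - 13) - 15 ≡ 11. → (13, 11)
5P: (13, 11) + (16, 12). λ = (12 - 11)/(16 - 13) ≡ 1/3 mod 17. 3⁻¹ ≡ 6 (mod 17), so λ ≡ 6.
  x = λ² - 13 - 16 = 36 - 29 ≡ 7; y = λ·(13 - 7) - 11 ≡ 8. → (7, 8)
6P: (7, 8) + (16, 12). λ = (12 - 8)/(16 - 7) ≡ 4/9 mod 17. 9⁻¹ ≡ 2 (mod 17), so λ ≡ 8.
  x = λ² - 7 - 16 = 64 - 23 ≡ 7; y = λ·(7 - 7) - 8 ≡ 9. → (7, 9)
7P: (7, 9) + (16, 12). λ = (12 - 9)/(16 - 7) ≡ 3/9 mod 17. 9⁻¹ ≡ 2 (mod 17) since 9·2 = 18 ≡ 1, so λ ≡ 6.
  x = λ² - 7 - 16 = 36 - 23 ≡ 13; y = λ·(7 - 13) - 9 ≡ 6. → (13, 6)
8P: (13, 6) + (16, 12). λ = (12 - 6)/(16 - 13) ≡ 6/3 mod 17. 3⁻¹ ≡ 6 (mod 17), so λ ≡ 2.
  x = λ² - 13 - 16 = 4 - 29 ≡ 9; y = λ·(13 - 9) - 6 ≡ 2. → (9, 2)
9P: (9, 2) + (16, 12). λ = (12 - 2)/(16 - 9) ≡ 10/7 mod 17. 7⁻¹ ≡ 5 (mod 17), so λ ≡ 16.
  x = λ² - 9 - 16 = 256 - 25 ≡ 10; y = λ·(9 - 10) - 2 ≡ 16. → (10, 16)
10P: (10, 16) + (16, 12). λ = (12 - 16)/(16 - 10) ≡ 13/6 mod 17. 6⁻¹ ≡ 3 (mod 17), so λ ≡ 5.
  x = λ² - 10 - 16 = 25 - 26 ≡ 16; y = λ·(10 - 16) - 16 ≡ 5. → (16, 5)
11P: (16, 5) + (16, 12): same x and y₁ ≡ -y₂, so the sum is O.
11P = O, so the order is 11.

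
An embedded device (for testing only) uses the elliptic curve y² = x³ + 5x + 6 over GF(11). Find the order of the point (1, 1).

2P: tangent at (1, 1): λ = (3·1² + 5)/(2·1) ≡ 8/2. 2⁻¹ ≡ 6 (mod 11), so λ ≡ 8·6 ≡ 4.
  x = λ² - 1 - 1 = 16 - 2 ≡ 3; y = λ·(1 - 3) - 1 ≡ 2. → (3, 2)
3P: (3, 2) + (1, 1). λ = (1 - 2)/(1 - 3) ≡ 10/9 mod 11. 9⁻¹ ≡ 5 (mod 11), so λ ≡ 6.
  x = λ² - 3 - 1 = 36 - 4 ≡ 10; y = λ·(3 - 10) - 2 ≡ 0. → (10, 0)
4P: (10, 0) + (1, 1). λ = (1 - 0)/(1 - 10) ≡ 1/2 mod 11. 2⁻¹ ≡ 6 (mod 11), so λ ≡ 6.
  x = λ² - 10 - 1 = 36 - 11 ≡ 3; y = λ·(10 - 3) - 0 ≡ 9. → (3, 9)
5P: (3, 9) + (1, 1). λ = (1 - 9)/(1 - 3) ≡ 3/9 mod 11. 9⁻¹ ≡ 5 (mod 11) since 9·5 = 45 ≡ 1, so λ ≡ 4.
  x = λ² - 3 - 1 = 16 - 4 ≡ 1; y = λ·(3 - 1) - 9 ≡ 10. → (1, 10)
6P: (1, 10) + (1, 1): same x and y₁ ≡ -y₂, so the sum is 𝒪.
6P = 𝒪, so the order is 6.

6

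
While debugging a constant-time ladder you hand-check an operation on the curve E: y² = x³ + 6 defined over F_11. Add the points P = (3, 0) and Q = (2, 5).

(3, 0) + (2, 5). λ = (5 - 0)/(2 - 3) ≡ 5/10 mod 11. 10⁻¹ ≡ 10 (mod 11) since 10·10 = 100 ≡ 1, so λ ≡ 6.
  x = λ² - 3 - 2 = 36 - 5 ≡ 9; y = λ·(3 - 9) - 0 ≡ 8. → (9, 8)

(9, 8)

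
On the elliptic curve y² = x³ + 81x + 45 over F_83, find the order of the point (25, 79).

12

2P: tangent at (25, 79): λ = (3·25² + 81)/(2·79) ≡ 47/75. 75⁻¹ ≡ 31 (mod 83), so λ ≡ 47·31 ≡ 46.
  x = λ² - 25 - 25 = 2116 - 50 ≡ 74; y = λ·(25 - 74) - 79 ≡ 74. → (74, 74)
3P: (74, 74) + (25, 79). λ = (79 - 74)/(25 - 74) ≡ 5/34 mod 83. 34⁻¹ ≡ 22 (mod 83), so λ ≡ 27.
  x = λ² - 74 - 25 = 729 - 99 ≡ 49; y = λ·(74 - 49) - 74 ≡ 20. → (49, 20)
4P: (49, 20) + (25, 79). λ = (79 - 20)/(25 - 49) ≡ 59/59 mod 83. 59⁻¹ ≡ 38 (mod 83), so λ ≡ 1.
  x = λ² - 49 - 25 = 1 - 74 ≡ 10; y = λ·(49 - 10) - 20 ≡ 19. → (10, 19)
5P: (10, 19) + (25, 79). λ = (79 - 19)/(25 - 10) ≡ 60/15 mod 83. 15⁻¹ ≡ 72 (mod 83), so λ ≡ 4.
  x = λ² - 10 - 25 = 16 - 35 ≡ 64; y = λ·(10 - 64) - 19 ≡ 14. → (64, 14)
6P: (64, 14) + (25, 79). λ = (79 - 14)/(25 - 64) ≡ 65/44 mod 83. 44⁻¹ ≡ 17 (mod 83) since 44·17 = 748 ≡ 1, so λ ≡ 26.
  x = λ² - 64 - 25 = 676 - 89 ≡ 6; y = λ·(64 - 6) - 14 ≡ 0. → (6, 0)
7P: (6, 0) + (25, 79). λ = (79 - 0)/(25 - 6) ≡ 79/19 mod 83. 19⁻¹ ≡ 35 (mod 83), so λ ≡ 26.
  x = λ² - 6 - 25 = 676 - 31 ≡ 64; y = λ·(6 - 64) - 0 ≡ 69. → (64, 69)
8P: (64, 69) + (25, 79). λ = (79 - 69)/(25 - 64) ≡ 10/44 mod 83. 44⁻¹ ≡ 17 (mod 83) since 44·17 = 748 ≡ 1, so λ ≡ 4.
  x = λ² - 64 - 25 = 16 - 89 ≡ 10; y = λ·(64 - 10) - 69 ≡ 64. → (10, 64)
9P: (10, 64) + (25, 79). λ = (79 - 64)/(25 - 10) ≡ 15/15 mod 83. 15⁻¹ ≡ 72 (mod 83), so λ ≡ 1.
  x = λ² - 10 - 25 = 1 - 35 ≡ 49; y = λ·(10 - 49) - 64 ≡ 63. → (49, 63)
10P: (49, 63) + (25, 79). λ = (79 - 63)/(25 - 49) ≡ 16/59 mod 83. 59⁻¹ ≡ 38 (mod 83), so λ ≡ 27.
  x = λ² - 49 - 25 = 729 - 74 ≡ 74; y = λ·(49 - 74) - 63 ≡ 9. → (74, 9)
11P: (74, 9) + (25, 79). λ = (79 - 9)/(25 - 74) ≡ 70/34 mod 83. 34⁻¹ ≡ 22 (mod 83), so λ ≡ 46.
  x = λ² - 74 - 25 = 2116 - 99 ≡ 25; y = λ·(74 - 25) - 9 ≡ 4. → (25, 4)
12P: (25, 4) + (25, 79): same x and y₁ ≡ -y₂, so the sum is O.
12P = O, so the order is 12.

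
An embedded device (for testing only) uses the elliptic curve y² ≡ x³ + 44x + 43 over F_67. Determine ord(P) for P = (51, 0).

2P: (51, 0) + (51, 0): same x and y₁ ≡ -y₂, so the sum is ∞.
2P = ∞, so the order is 2.

2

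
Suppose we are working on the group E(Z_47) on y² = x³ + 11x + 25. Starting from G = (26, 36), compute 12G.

(40, 13)

Double-and-add on 12 = (1100)₂. Start with G = (26, 36) for the leading 1-bit.
double: tangent at (26, 36): λ = (3·26² + 11)/(2·36) ≡ 18/25. 25⁻¹ ≡ 32 (mod 47), so λ ≡ 18·32 ≡ 12.
  x = λ² - 26 - 26 = 144 - 52 ≡ 45; y = λ·(26 - 45) - 36 ≡ 18. → (45, 18)
add G: (45, 18) + (26, 36). λ = (36 - 18)/(26 - 45) ≡ 18/28 mod 47. 28⁻¹ ≡ 42 (mod 47), so λ ≡ 4.
  x = λ² - 45 - 26 = 16 - 71 ≡ 39; y = λ·(45 - 39) - 18 ≡ 6. → (39, 6)
double: tangent at (39, 6): λ = (3·39² + 11)/(2·6) ≡ 15/12. 12⁻¹ ≡ 4 (mod 47), so λ ≡ 15·4 ≡ 13.
  x = λ² - 39 - 39 = 169 - 78 ≡ 44; y = λ·(39 - 44) - 6 ≡ 23. → (44, 23)
double: tangent at (44, 23): λ = (3·44² + 11)/(2·23) ≡ 38/46. 46⁻¹ ≡ 46 (mod 47), so λ ≡ 38·46 ≡ 9.
  x = λ² - 44 - 44 = 81 - 88 ≡ 40; y = λ·(44 - 40) - 23 ≡ 13. → (40, 13)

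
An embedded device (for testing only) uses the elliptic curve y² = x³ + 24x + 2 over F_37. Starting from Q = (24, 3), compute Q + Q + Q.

(5, 5)

Repeated addition: build up to 3Q.
2Q: tangent at (24, 3): λ = (3·24² + 24)/(2·3) ≡ 13/6. 6⁻¹ ≡ 31 (mod 37), so λ ≡ 13·31 ≡ 33.
  x = λ² - 24 - 24 = 1089 - 48 ≡ 5; y = λ·(24 - 5) - 3 ≡ 32. → (5, 32)
3Q: (5, 32) + (24, 3). λ = (3 - 32)/(24 - 5) ≡ 8/19 mod 37. 19⁻¹ ≡ 2 (mod 37) since 19·2 = 38 ≡ 1, so λ ≡ 16.
  x = λ² - 5 - 24 = 256 - 29 ≡ 5; y = λ·(5 - 5) - 32 ≡ 5. → (5, 5)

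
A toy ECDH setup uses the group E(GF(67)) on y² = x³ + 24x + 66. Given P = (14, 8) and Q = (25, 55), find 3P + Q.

First 3P:
Repeated addition: build up to 3P.
2P: tangent at (14, 8): λ = (3·14² + 24)/(2·8) ≡ 9/16. 16⁻¹ ≡ 21 (mod 67), so λ ≡ 9·21 ≡ 55.
  x = λ² - 14 - 14 = 3025 - 28 ≡ 49; y = λ·(14 - 49) - 8 ≡ 10. → (49, 10)
3P: (49, 10) + (14, 8). λ = (8 - 10)/(14 - 49) ≡ 65/32 mod 67. 32⁻¹ ≡ 44 (mod 67) since 32·44 = 1408 ≡ 1, so λ ≡ 46.
  x = λ² - 49 - 14 = 2116 - 63 ≡ 43; y = λ·(49 - 43) - 10 ≡ 65. → (43, 65)
3P = (43, 65).
Finally 3P + Q:
(43, 65) + (25, 55). λ = (55 - 65)/(25 - 43) ≡ 57/49 mod 67. 49⁻¹ ≡ 26 (mod 67), so λ ≡ 8.
  x = λ² - 43 - 25 = 64 - 68 ≡ 63; y = λ·(43 - 63) - 65 ≡ 43. → (63, 43)

(63, 43)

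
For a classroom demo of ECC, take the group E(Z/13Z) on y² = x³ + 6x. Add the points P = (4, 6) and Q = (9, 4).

(9, 9)

(4, 6) + (9, 4). λ = (4 - 6)/(9 - 4) ≡ 11/5 mod 13. 5⁻¹ ≡ 8 (mod 13) since 5·8 = 40 ≡ 1, so λ ≡ 10.
  x = λ² - 4 - 9 = 100 - 13 ≡ 9; y = λ·(4 - 9) - 6 ≡ 9. → (9, 9)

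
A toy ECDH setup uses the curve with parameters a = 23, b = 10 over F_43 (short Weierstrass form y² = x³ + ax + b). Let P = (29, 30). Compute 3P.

(5, 11)

Repeated addition: build up to 3P.
2P: tangent at (29, 30): λ = (3·29² + 23)/(2·30) ≡ 9/17. 17⁻¹ ≡ 38 (mod 43), so λ ≡ 9·38 ≡ 41.
  x = λ² - 29 - 29 = 1681 - 58 ≡ 32; y = λ·(29 - 32) - 30 ≡ 19. → (32, 19)
3P: (32, 19) + (29, 30). λ = (30 - 19)/(29 - 32) ≡ 11/40 mod 43. 40⁻¹ ≡ 14 (mod 43), so λ ≡ 25.
  x = λ² - 32 - 29 = 625 - 61 ≡ 5; y = λ·(32 - 5) - 19 ≡ 11. → (5, 11)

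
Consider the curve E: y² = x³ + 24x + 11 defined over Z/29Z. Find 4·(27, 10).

(2, 3)

Write Q = (27, 10).
Repeated addition: build up to 4Q.
2Q: tangent at (27, 10): λ = (3·27² + 24)/(2·10) ≡ 7/20. 20⁻¹ ≡ 16 (mod 29) since 20·16 = 320 ≡ 1, so λ ≡ 7·16 ≡ 25.
  x = λ² - 27 - 27 = 625 - 54 ≡ 20; y = λ·(27 - 20) - 10 ≡ 20. → (20, 20)
3Q: (20, 20) + (27, 10). λ = (10 - 20)/(27 - 20) ≡ 19/7 mod 29. 7⁻¹ ≡ 25 (mod 29), so λ ≡ 11.
  x = λ² - 20 - 27 = 121 - 47 ≡ 16; y = λ·(20 - 16) - 20 ≡ 24. → (16, 24)
4Q: (16, 24) + (27, 10). λ = (10 - 24)/(27 - 16) ≡ 15/11 mod 29. 11⁻¹ ≡ 8 (mod 29) since 11·8 = 88 ≡ 1, so λ ≡ 4.
  x = λ² - 16 - 27 = 16 - 43 ≡ 2; y = λ·(16 - 2) - 24 ≡ 3. → (2, 3)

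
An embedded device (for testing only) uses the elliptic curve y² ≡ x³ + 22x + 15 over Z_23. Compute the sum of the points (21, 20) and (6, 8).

(4, 12)

(21, 20) + (6, 8). λ = (8 - 20)/(6 - 21) ≡ 11/8 mod 23. 8⁻¹ ≡ 3 (mod 23), so λ ≡ 10.
  x = λ² - 21 - 6 = 100 - 27 ≡ 4; y = λ·(21 - 4) - 20 ≡ 12. → (4, 12)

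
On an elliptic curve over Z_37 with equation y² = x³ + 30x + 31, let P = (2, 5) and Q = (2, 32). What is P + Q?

The two points share x = 2 and their y-coordinates satisfy 5 + 32 ≡ 0 (mod 37), so they are inverses. Their sum is O.

O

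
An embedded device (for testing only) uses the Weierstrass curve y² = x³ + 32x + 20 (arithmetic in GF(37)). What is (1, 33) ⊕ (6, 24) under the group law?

(1, 33) + (6, 24). λ = (24 - 33)/(6 - 1) ≡ 28/5 mod 37. 5⁻¹ ≡ 15 (mod 37) since 5·15 = 75 ≡ 1, so λ ≡ 13.
  x = λ² - 1 - 6 = 169 - 7 ≡ 14; y = λ·(1 - 14) - 33 ≡ 20. → (14, 20)

(14, 20)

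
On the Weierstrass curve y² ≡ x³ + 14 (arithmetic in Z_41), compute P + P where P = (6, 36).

(21, 3)

tangent at (6, 36): λ = (3·6² + 0)/(2·36) ≡ 26/31. 31⁻¹ ≡ 4 (mod 41), so λ ≡ 26·4 ≡ 22.
  x = λ² - 6 - 6 = 484 - 12 ≡ 21; y = λ·(6 - 21) - 36 ≡ 3. → (21, 3)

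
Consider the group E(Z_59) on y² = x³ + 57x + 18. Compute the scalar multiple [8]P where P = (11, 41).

Repeated addition: build up to 8P.
2P: tangent at (11, 41): λ = (3·11² + 57)/(2·41) ≡ 7/23. 23⁻¹ ≡ 18 (mod 59), so λ ≡ 7·18 ≡ 8.
  x = λ² - 11 - 11 = 64 - 22 ≡ 42; y = λ·(11 - 42) - 41 ≡ 6. → (42, 6)
3P: (42, 6) + (11, 41). λ = (41 - 6)/(11 - 42) ≡ 35/28 mod 59. 28⁻¹ ≡ 19 (mod 59), so λ ≡ 16.
  x = λ² - 42 - 11 = 256 - 53 ≡ 26; y = λ·(42 - 26) - 6 ≡ 14. → (26, 14)
4P: (26, 14) + (11, 41). λ = (41 - 14)/(11 - 26) ≡ 27/44 mod 59. 44⁻¹ ≡ 55 (mod 59), so λ ≡ 10.
  x = λ² - 26 - 11 = 100 - 37 ≡ 4; y = λ·(26 - 4) - 14 ≡ 29. → (4, 29)
5P: (4, 29) + (11, 41). λ = (41 - 29)/(11 - 4) ≡ 12/7 mod 59. 7⁻¹ ≡ 17 (mod 59) since 7·17 = 119 ≡ 1, so λ ≡ 27.
  x = λ² - 4 - 11 = 729 - 15 ≡ 6; y = λ·(4 - 6) - 29 ≡ 35. → (6, 35)
6P: (6, 35) + (11, 41). λ = (41 - 35)/(11 - 6) ≡ 6/5 mod 59. 5⁻¹ ≡ 12 (mod 59) since 5·12 = 60 ≡ 1, so λ ≡ 13.
  x = λ² - 6 - 11 = 169 - 17 ≡ 34; y = λ·(6 - 34) - 35 ≡ 14. → (34, 14)
7P: (34, 14) + (11, 41). λ = (41 - 14)/(11 - 34) ≡ 27/36 mod 59. 36⁻¹ ≡ 41 (mod 59) since 36·41 = 1476 ≡ 1, so λ ≡ 45.
  x = λ² - 34 - 11 = 2025 - 45 ≡ 33; y = λ·(34 - 33) - 14 ≡ 31. → (33, 31)
8P: (33, 31) + (11, 41). λ = (41 - 31)/(11 - 33) ≡ 10/37 mod 59. 37⁻¹ ≡ 8 (mod 59), so λ ≡ 21.
  x = λ² - 33 - 11 = 441 - 44 ≡ 43; y = λ·(33 - 43) - 31 ≡ 54. → (43, 54)

(43, 54)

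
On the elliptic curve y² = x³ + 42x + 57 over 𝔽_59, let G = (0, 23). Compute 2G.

(45, 18)

tangent at (0, 23): λ = (3·0² + 42)/(2·23) ≡ 42/46. 46⁻¹ ≡ 9 (mod 59) since 46·9 = 414 ≡ 1, so λ ≡ 42·9 ≡ 24.
  x = λ² - 0 - 0 = 576 - 0 ≡ 45; y = λ·(0 - 45) - 23 ≡ 18. → (45, 18)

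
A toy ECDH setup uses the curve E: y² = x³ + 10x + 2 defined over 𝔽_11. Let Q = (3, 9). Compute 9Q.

Double-and-add on 9 = (1001)₂. Start with Q = (3, 9) for the leading 1-bit.
double: tangent at (3, 9): λ = (3·3² + 10)/(2·9) ≡ 4/7. 7⁻¹ ≡ 8 (mod 11), so λ ≡ 4·8 ≡ 10.
  x = λ² - 3 - 3 = 100 - 6 ≡ 6; y = λ·(3 - 6) - 9 ≡ 5. → (6, 5)
double: tangent at (6, 5): λ = (3·6² + 10)/(2·5) ≡ 8/10. 10⁻¹ ≡ 10 (mod 11) since 10·10 = 100 ≡ 1, so λ ≡ 8·10 ≡ 3.
  x = λ² - 6 - 6 = 9 - 12 ≡ 8; y = λ·(6 - 8) - 5 ≡ 0. → (8, 0)
double: (8, 0) + (8, 0): same x and y₁ ≡ -y₂, so the sum is ∞.
add Q: ∞ + (3, 9) = (3, 9) (identity).

(3, 9)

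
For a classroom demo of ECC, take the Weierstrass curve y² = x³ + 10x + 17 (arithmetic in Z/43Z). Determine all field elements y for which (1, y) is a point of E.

x³ + 10x + 17 = 28 ≡ 28 (mod 43).
28 is a non-residue mod 43; no y exists.

none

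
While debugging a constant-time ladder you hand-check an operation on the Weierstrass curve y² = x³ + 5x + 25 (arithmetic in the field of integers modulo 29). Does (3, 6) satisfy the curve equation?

no

y² = 6² ≡ 7; x³ + 5x + 25 = 67 ≡ 9 (mod 29). 7 ≠ 9.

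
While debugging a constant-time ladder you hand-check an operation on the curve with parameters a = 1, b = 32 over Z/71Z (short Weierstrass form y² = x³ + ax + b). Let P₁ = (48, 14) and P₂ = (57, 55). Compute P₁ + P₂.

(56, 60)

(48, 14) + (57, 55). λ = (55 - 14)/(57 - 48) ≡ 41/9 mod 71. 9⁻¹ ≡ 8 (mod 71) since 9·8 = 72 ≡ 1, so λ ≡ 44.
  x = λ² - 48 - 57 = 1936 - 105 ≡ 56; y = λ·(48 - 56) - 14 ≡ 60. → (56, 60)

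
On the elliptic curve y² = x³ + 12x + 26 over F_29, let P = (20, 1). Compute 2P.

(27, 20)

tangent at (20, 1): λ = (3·20² + 12)/(2·1) ≡ 23/2. 2⁻¹ ≡ 15 (mod 29) since 2·15 = 30 ≡ 1, so λ ≡ 23·15 ≡ 26.
  x = λ² - 20 - 20 = 676 - 40 ≡ 27; y = λ·(20 - 27) - 1 ≡ 20. → (27, 20)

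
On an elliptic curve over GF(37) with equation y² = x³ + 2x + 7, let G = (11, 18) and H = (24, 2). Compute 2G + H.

First 2G:
Repeated addition: build up to 2G.
2G: tangent at (11, 18): λ = (3·11² + 2)/(2·18) ≡ 32/36. 36⁻¹ ≡ 36 (mod 37) since 36·36 = 1296 ≡ 1, so λ ≡ 32·36 ≡ 5.
  x = λ² - 11 - 11 = 25 - 22 ≡ 3; y = λ·(11 - 3) - 18 ≡ 22. → (3, 22)
2G = (3, 22).
Finally 2G + H:
(3, 22) + (24, 2). λ = (2 - 22)/(24 - 3) ≡ 17/21 mod 37. 21⁻¹ ≡ 30 (mod 37), so λ ≡ 29.
  x = λ² - 3 - 24 = 841 - 27 ≡ 0; y = λ·(3 - 0) - 22 ≡ 28. → (0, 28)

(0, 28)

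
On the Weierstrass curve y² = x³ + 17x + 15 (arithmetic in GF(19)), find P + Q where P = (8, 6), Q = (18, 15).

(8, 6) + (18, 15). λ = (15 - 6)/(18 - 8) ≡ 9/10 mod 19. 10⁻¹ ≡ 2 (mod 19), so λ ≡ 18.
  x = λ² - 8 - 18 = 324 - 26 ≡ 13; y = λ·(8 - 13) - 6 ≡ 18. → (13, 18)

(13, 18)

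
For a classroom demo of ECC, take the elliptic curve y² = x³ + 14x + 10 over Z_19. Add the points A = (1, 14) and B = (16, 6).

(6, 14)

(1, 14) + (16, 6). λ = (6 - 14)/(16 - 1) ≡ 11/15 mod 19. 15⁻¹ ≡ 14 (mod 19), so λ ≡ 2.
  x = λ² - 1 - 16 = 4 - 17 ≡ 6; y = λ·(1 - 6) - 14 ≡ 14. → (6, 14)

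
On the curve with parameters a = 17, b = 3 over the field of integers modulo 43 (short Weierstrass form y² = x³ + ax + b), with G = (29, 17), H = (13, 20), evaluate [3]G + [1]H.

First 3G:
Repeated addition: build up to 3G.
2G: tangent at (29, 17): λ = (3·29² + 17)/(2·17) ≡ 3/34. 34⁻¹ ≡ 19 (mod 43), so λ ≡ 3·19 ≡ 14.
  x = λ² - 29 - 29 = 196 - 58 ≡ 9; y = λ·(29 - 9) - 17 ≡ 5. → (9, 5)
3G: (9, 5) + (29, 17). λ = (17 - 5)/(29 - 9) ≡ 12/20 mod 43. 20⁻¹ ≡ 28 (mod 43), so λ ≡ 35.
  x = λ² - 9 - 29 = 1225 - 38 ≡ 26; y = λ·(9 - 26) - 5 ≡ 2. → (26, 2)
3G = (26, 2).
Finally 3G + H:
(26, 2) + (13, 20). λ = (20 - 2)/(13 - 26) ≡ 18/30 mod 43. 30⁻¹ ≡ 33 (mod 43), so λ ≡ 35.
  x = λ² - 26 - 13 = 1225 - 39 ≡ 25; y = λ·(26 - 25) - 2 ≡ 33. → (25, 33)

(25, 33)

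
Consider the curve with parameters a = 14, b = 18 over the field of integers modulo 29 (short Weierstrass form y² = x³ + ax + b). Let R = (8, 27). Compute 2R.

tangent at (8, 27): λ = (3·8² + 14)/(2·27) ≡ 3/25. 25⁻¹ ≡ 7 (mod 29), so λ ≡ 3·7 ≡ 21.
  x = λ² - 8 - 8 = 441 - 16 ≡ 19; y = λ·(8 - 19) - 27 ≡ 3. → (19, 3)

(19, 3)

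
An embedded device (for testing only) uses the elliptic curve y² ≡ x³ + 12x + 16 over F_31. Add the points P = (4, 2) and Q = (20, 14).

(25, 21)

(4, 2) + (20, 14). λ = (14 - 2)/(20 - 4) ≡ 12/16 mod 31. 16⁻¹ ≡ 2 (mod 31), so λ ≡ 24.
  x = λ² - 4 - 20 = 576 - 24 ≡ 25; y = λ·(4 - 25) - 2 ≡ 21. → (25, 21)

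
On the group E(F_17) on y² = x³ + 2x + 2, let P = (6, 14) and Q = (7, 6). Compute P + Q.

(0, 6)

(6, 14) + (7, 6). λ = (6 - 14)/(7 - 6) ≡ 9/1 mod 17. 1⁻¹ ≡ 1 (mod 17) since 1·1 = 1 ≡ 1, so λ ≡ 9.
  x = λ² - 6 - 7 = 81 - 13 ≡ 0; y = λ·(6 - 0) - 14 ≡ 6. → (0, 6)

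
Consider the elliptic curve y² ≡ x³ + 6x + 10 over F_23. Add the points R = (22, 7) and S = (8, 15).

(6, 20)

(22, 7) + (8, 15). λ = (15 - 7)/(8 - 22) ≡ 8/9 mod 23. 9⁻¹ ≡ 18 (mod 23), so λ ≡ 6.
  x = λ² - 22 - 8 = 36 - 30 ≡ 6; y = λ·(22 - 6) - 7 ≡ 20. → (6, 20)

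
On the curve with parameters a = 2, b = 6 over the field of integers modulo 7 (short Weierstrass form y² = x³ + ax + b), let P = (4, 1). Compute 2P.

tangent at (4, 1): λ = (3·4² + 2)/(2·1) ≡ 1/2. 2⁻¹ ≡ 4 (mod 7), so λ ≡ 1·4 ≡ 4.
  x = λ² - 4 - 4 = 16 - 8 ≡ 1; y = λ·(4 - 1) - 1 ≡ 4. → (1, 4)

(1, 4)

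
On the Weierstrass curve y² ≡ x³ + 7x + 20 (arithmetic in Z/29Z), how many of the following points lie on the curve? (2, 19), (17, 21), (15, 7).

(2, 19): 19² ≡ 13, rhs ≡ 13 → on.
(17, 21): 21² ≡ 6, rhs ≡ 6 → on.
(15, 7): 7² ≡ 20, rhs ≡ 20 → on.

3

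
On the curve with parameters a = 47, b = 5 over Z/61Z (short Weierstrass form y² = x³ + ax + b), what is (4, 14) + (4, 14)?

tangent at (4, 14): λ = (3·4² + 47)/(2·14) ≡ 34/28. 28⁻¹ ≡ 24 (mod 61) since 28·24 = 672 ≡ 1, so λ ≡ 34·24 ≡ 23.
  x = λ² - 4 - 4 = 529 - 8 ≡ 33; y = λ·(4 - 33) - 14 ≡ 51. → (33, 51)

(33, 51)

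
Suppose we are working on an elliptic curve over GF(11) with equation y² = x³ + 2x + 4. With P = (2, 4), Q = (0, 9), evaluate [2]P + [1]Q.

(6, 10)

First 2P:
Repeated addition: build up to 2P.
2P: tangent at (2, 4): λ = (3·2² + 2)/(2·4) ≡ 3/8. 8⁻¹ ≡ 7 (mod 11), so λ ≡ 3·7 ≡ 10.
  x = λ² - 2 - 2 = 100 - 4 ≡ 8; y = λ·(2 - 8) - 4 ≡ 2. → (8, 2)
2P = (8, 2).
Finally 2P + Q:
(8, 2) + (0, 9). λ = (9 - 2)/(0 - 8) ≡ 7/3 mod 11. 3⁻¹ ≡ 4 (mod 11), so λ ≡ 6.
  x = λ² - 8 - 0 = 36 - 8 ≡ 6; y = λ·(8 - 6) - 2 ≡ 10. → (6, 10)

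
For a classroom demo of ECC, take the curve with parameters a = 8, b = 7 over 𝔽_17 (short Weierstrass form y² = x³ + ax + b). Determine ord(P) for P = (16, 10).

11

2P: tangent at (16, 10): λ = (3·16² + 8)/(2·10) ≡ 11/3. 3⁻¹ ≡ 6 (mod 17), so λ ≡ 11·6 ≡ 15.
  x = λ² - 16 - 16 = 225 - 32 ≡ 6; y = λ·(16 - 6) - 10 ≡ 4. → (6, 4)
3P: (6, 4) + (16, 10). λ = (10 - 4)/(16 - 6) ≡ 6/10 mod 17. 10⁻¹ ≡ 12 (mod 17) since 10·12 = 120 ≡ 1, so λ ≡ 4.
  x = λ² - 6 - 16 = 16 - 22 ≡ 11; y = λ·(6 - 11) - 4 ≡ 10. → (11, 10)
4P: (11, 10) + (16, 10). λ = (10 - 10)/(16 - 11) ≡ 0/5 mod 17. 5⁻¹ ≡ 7 (mod 17), so λ ≡ 0.
  x = λ² - 11 - 16 = 0 - 27 ≡ 7; y = λ·(11 - 7) - 10 ≡ 7. → (7, 7)
5P: (7, 7) + (16, 10). λ = (10 - 7)/(16 - 7) ≡ 3/9 mod 17. 9⁻¹ ≡ 2 (mod 17) since 9·2 = 18 ≡ 1, so λ ≡ 6.
  x = λ² - 7 - 16 = 36 - 23 ≡ 13; y = λ·(7 - 13) - 7 ≡ 8. → (13, 8)
6P: (13, 8) + (16, 10). λ = (10 - 8)/(16 - 13) ≡ 2/3 mod 17. 3⁻¹ ≡ 6 (mod 17), so λ ≡ 12.
  x = λ² - 13 - 16 = 144 - 29 ≡ 13; y = λ·(13 - 13) - 8 ≡ 9. → (13, 9)
7P: (13, 9) + (16, 10). λ = (10 - 9)/(16 - 13) ≡ 1/3 mod 17. 3⁻¹ ≡ 6 (mod 17), so λ ≡ 6.
  x = λ² - 13 - 16 = 36 - 29 ≡ 7; y = λ·(13 - 7) - 9 ≡ 10. → (7, 10)
8P: (7, 10) + (16, 10). λ = (10 - 10)/(16 - 7) ≡ 0/9 mod 17. 9⁻¹ ≡ 2 (mod 17), so λ ≡ 0.
  x = λ² - 7 - 16 = 0 - 23 ≡ 11; y = λ·(7 - 11) - 10 ≡ 7. → (11, 7)
9P: (11, 7) + (16, 10). λ = (10 - 7)/(16 - 11) ≡ 3/5 mod 17. 5⁻¹ ≡ 7 (mod 17), so λ ≡ 4.
  x = λ² - 11 - 16 = 16 - 27 ≡ 6; y = λ·(11 - 6) - 7 ≡ 13. → (6, 13)
10P: (6, 13) + (16, 10). λ = (10 - 13)/(16 - 6) ≡ 14/10 mod 17. 10⁻¹ ≡ 12 (mod 17) since 10·12 = 120 ≡ 1, so λ ≡ 15.
  x = λ² - 6 - 16 = 225 - 22 ≡ 16; y = λ·(6 - 16) - 13 ≡ 7. → (16, 7)
11P: (16, 7) + (16, 10): same x and y₁ ≡ -y₂, so the sum is the point at infinity.
11P = the point at infinity, so the order is 11.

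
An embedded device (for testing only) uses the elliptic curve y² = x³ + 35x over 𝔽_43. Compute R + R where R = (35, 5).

(14, 3)

tangent at (35, 5): λ = (3·35² + 35)/(2·5) ≡ 12/10. 10⁻¹ ≡ 13 (mod 43), so λ ≡ 12·13 ≡ 27.
  x = λ² - 35 - 35 = 729 - 70 ≡ 14; y = λ·(35 - 14) - 5 ≡ 3. → (14, 3)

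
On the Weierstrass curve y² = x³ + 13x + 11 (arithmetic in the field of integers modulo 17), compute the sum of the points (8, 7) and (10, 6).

(8, 7) + (10, 6). λ = (6 - 7)/(10 - 8) ≡ 16/2 mod 17. 2⁻¹ ≡ 9 (mod 17), so λ ≡ 8.
  x = λ² - 8 - 10 = 64 - 18 ≡ 12; y = λ·(8 - 12) - 7 ≡ 12. → (12, 12)

(12, 12)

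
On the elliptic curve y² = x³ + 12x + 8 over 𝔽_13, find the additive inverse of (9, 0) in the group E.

-(9, 0) = (9, -0 mod 13) = (9, 0).

(9, 0)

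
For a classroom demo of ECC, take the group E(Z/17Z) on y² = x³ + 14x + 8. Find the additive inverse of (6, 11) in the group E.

-(6, 11) = (6, -11 mod 17) = (6, 6).

(6, 6)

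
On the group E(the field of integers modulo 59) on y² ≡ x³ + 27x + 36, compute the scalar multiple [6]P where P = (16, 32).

(34, 43)

Double-and-add on 6 = (110)₂. Start with P = (16, 32) for the leading 1-bit.
double: tangent at (16, 32): λ = (3·16² + 27)/(2·32) ≡ 28/5. 5⁻¹ ≡ 12 (mod 59), so λ ≡ 28·12 ≡ 41.
  x = λ² - 16 - 16 = 1681 - 32 ≡ 56; y = λ·(16 - 56) - 32 ≡ 39. → (56, 39)
add P: (56, 39) + (16, 32). λ = (32 - 39)/(16 - 56) ≡ 52/19 mod 59. 19⁻¹ ≡ 28 (mod 59) since 19·28 = 532 ≡ 1, so λ ≡ 40.
  x = λ² - 56 - 16 = 1600 - 72 ≡ 53; y = λ·(56 - 53) - 39 ≡ 22. → (53, 22)
double: tangent at (53, 22): λ = (3·53² + 27)/(2·22) ≡ 17/44. 44⁻¹ ≡ 55 (mod 59), so λ ≡ 17·55 ≡ 50.
  x = λ² - 53 - 53 = 2500 - 106 ≡ 34; y = λ·(53 - 34) - 22 ≡ 43. → (34, 43)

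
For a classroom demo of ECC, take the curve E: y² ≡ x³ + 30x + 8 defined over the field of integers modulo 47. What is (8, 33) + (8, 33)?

tangent at (8, 33): λ = (3·8² + 30)/(2·33) ≡ 34/19. 19⁻¹ ≡ 5 (mod 47) since 19·5 = 95 ≡ 1, so λ ≡ 34·5 ≡ 29.
  x = λ² - 8 - 8 = 841 - 16 ≡ 26; y = λ·(8 - 26) - 33 ≡ 9. → (26, 9)

(26, 9)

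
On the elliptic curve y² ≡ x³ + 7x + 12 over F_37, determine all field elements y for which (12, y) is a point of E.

x³ + 7x + 12 = 1824 ≡ 11 (mod 37).
Square roots of 11 mod 37: 14 and 23 (since 14² = 196 ≡ 11).

14, 23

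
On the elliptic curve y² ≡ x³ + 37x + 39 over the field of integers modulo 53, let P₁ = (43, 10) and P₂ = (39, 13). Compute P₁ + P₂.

(8, 30)

(43, 10) + (39, 13). λ = (13 - 10)/(39 - 43) ≡ 3/49 mod 53. 49⁻¹ ≡ 13 (mod 53), so λ ≡ 39.
  x = λ² - 43 - 39 = 1521 - 82 ≡ 8; y = λ·(43 - 8) - 10 ≡ 30. → (8, 30)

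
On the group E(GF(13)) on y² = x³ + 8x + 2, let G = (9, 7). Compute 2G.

tangent at (9, 7): λ = (3·9² + 8)/(2·7) ≡ 4/1. 1⁻¹ ≡ 1 (mod 13), so λ ≡ 4·1 ≡ 4.
  x = λ² - 9 - 9 = 16 - 18 ≡ 11; y = λ·(9 - 11) - 7 ≡ 11. → (11, 11)

(11, 11)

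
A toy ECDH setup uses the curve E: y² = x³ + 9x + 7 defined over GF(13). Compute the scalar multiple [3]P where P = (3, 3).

(7, 6)

Repeated addition: build up to 3P.
2P: tangent at (3, 3): λ = (3·3² + 9)/(2·3) ≡ 10/6. 6⁻¹ ≡ 11 (mod 13) since 6·11 = 66 ≡ 1, so λ ≡ 10·11 ≡ 6.
  x = λ² - 3 - 3 = 36 - 6 ≡ 4; y = λ·(3 - 4) - 3 ≡ 4. → (4, 4)
3P: (4, 4) + (3, 3). λ = (3 - 4)/(3 - 4) ≡ 12/12 mod 13. 12⁻¹ ≡ 12 (mod 13), so λ ≡ 1.
  x = λ² - 4 - 3 = 1 - 7 ≡ 7; y = λ·(4 - 7) - 4 ≡ 6. → (7, 6)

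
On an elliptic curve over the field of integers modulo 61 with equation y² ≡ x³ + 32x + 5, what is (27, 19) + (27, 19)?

(8, 23)

tangent at (27, 19): λ = (3·27² + 32)/(2·19) ≡ 23/38. 38⁻¹ ≡ 53 (mod 61), so λ ≡ 23·53 ≡ 60.
  x = λ² - 27 - 27 = 3600 - 54 ≡ 8; y = λ·(27 - 8) - 19 ≡ 23. → (8, 23)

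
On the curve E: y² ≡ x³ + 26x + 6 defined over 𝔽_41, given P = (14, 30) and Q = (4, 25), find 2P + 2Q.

First 2P:
Repeated addition: build up to 2P.
2P: tangent at (14, 30): λ = (3·14² + 26)/(2·30) ≡ 40/19. 19⁻¹ ≡ 13 (mod 41) since 19·13 = 247 ≡ 1, so λ ≡ 40·13 ≡ 28.
  x = λ² - 14 - 14 = 784 - 28 ≡ 18; y = λ·(14 - 18) - 30 ≡ 22. → (18, 22)
2P = (18, 22).
Next 2Q:
Repeated addition: build up to 2Q.
2Q: tangent at (4, 25): λ = (3·4² + 26)/(2·25) ≡ 33/9. 9⁻¹ ≡ 32 (mod 41), so λ ≡ 33·32 ≡ 31.
  x = λ² - 4 - 4 = 961 - 8 ≡ 10; y = λ·(4 - 10) - 25 ≡ 35. → (10, 35)
2Q = (10, 35).
Finally 2P + 2Q:
(18, 22) + (10, 35). λ = (35 - 22)/(10 - 18) ≡ 13/33 mod 41. 33⁻¹ ≡ 5 (mod 41), so λ ≡ 24.
  x = λ² - 18 - 10 = 576 - 28 ≡ 15; y = λ·(18 - 15) - 22 ≡ 9. → (15, 9)

(15, 9)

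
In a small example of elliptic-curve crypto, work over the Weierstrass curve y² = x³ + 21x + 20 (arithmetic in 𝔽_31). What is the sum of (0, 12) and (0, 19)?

O

The two points share x = 0 and their y-coordinates satisfy 12 + 19 ≡ 0 (mod 31), so they are inverses. Their sum is 𝒪.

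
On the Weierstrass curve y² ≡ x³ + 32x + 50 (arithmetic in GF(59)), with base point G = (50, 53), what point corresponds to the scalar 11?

Double-and-add on 11 = (1011)₂. Start with G = (50, 53) for the leading 1-bit.
double: tangent at (50, 53): λ = (3·50² + 32)/(2·53) ≡ 39/47. 47⁻¹ ≡ 54 (mod 59), so λ ≡ 39·54 ≡ 41.
  x = λ² - 50 - 50 = 1681 - 100 ≡ 47; y = λ·(50 - 47) - 53 ≡ 11. → (47, 11)
double: tangent at (47, 11): λ = (3·47² + 32)/(2·11) ≡ 51/22. 22⁻¹ ≡ 51 (mod 59) since 22·51 = 1122 ≡ 1, so λ ≡ 51·51 ≡ 5.
  x = λ² - 47 - 47 = 25 - 94 ≡ 49; y = λ·(47 - 49) - 11 ≡ 38. → (49, 38)
add G: (49, 38) + (50, 53). λ = (53 - 38)/(50 - 49) ≡ 15/1 mod 59. 1⁻¹ ≡ 1 (mod 59) since 1·1 = 1 ≡ 1, so λ ≡ 15.
  x = λ² - 49 - 50 = 225 - 99 ≡ 8; y = λ·(49 - 8) - 38 ≡ 46. → (8, 46)
double: tangent at (8, 46): λ = (3·8² + 32)/(2·46) ≡ 47/33. 33⁻¹ ≡ 34 (mod 59) since 33·34 = 1122 ≡ 1, so λ ≡ 47·34 ≡ 5.
  x = λ² - 8 - 8 = 25 - 16 ≡ 9; y = λ·(8 - 9) - 46 ≡ 8. → (9, 8)
add G: (9, 8) + (50, 53). λ = (53 - 8)/(50 - 9) ≡ 45/41 mod 59. 41⁻¹ ≡ 36 (mod 59), so λ ≡ 27.
  x = λ² - 9 - 50 = 729 - 59 ≡ 21; y = λ·(9 - 21) - 8 ≡ 22. → (21, 22)

(21, 22)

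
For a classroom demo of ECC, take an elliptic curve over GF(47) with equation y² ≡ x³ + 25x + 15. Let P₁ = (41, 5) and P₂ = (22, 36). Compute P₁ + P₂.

(41, 5) + (22, 36). λ = (36 - 5)/(22 - 41) ≡ 31/28 mod 47. 28⁻¹ ≡ 42 (mod 47), so λ ≡ 33.
  x = λ² - 41 - 22 = 1089 - 63 ≡ 39; y = λ·(41 - 39) - 5 ≡ 14. → (39, 14)

(39, 14)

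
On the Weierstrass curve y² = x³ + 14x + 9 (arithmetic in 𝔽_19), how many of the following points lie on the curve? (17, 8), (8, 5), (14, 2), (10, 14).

2

(17, 8): 8² ≡ 7, rhs ≡ 11 → off.
(8, 5): 5² ≡ 6, rhs ≡ 6 → on.
(14, 2): 2² ≡ 4, rhs ≡ 4 → on.
(10, 14): 14² ≡ 6, rhs ≡ 9 → off.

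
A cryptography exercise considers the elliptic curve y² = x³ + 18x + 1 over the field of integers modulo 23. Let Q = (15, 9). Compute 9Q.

Double-and-add on 9 = (1001)₂. Start with Q = (15, 9) for the leading 1-bit.
double: tangent at (15, 9): λ = (3·15² + 18)/(2·9) ≡ 3/18. 18⁻¹ ≡ 9 (mod 23), so λ ≡ 3·9 ≡ 4.
  x = λ² - 15 - 15 = 16 - 30 ≡ 9; y = λ·(15 - 9) - 9 ≡ 15. → (9, 15)
double: tangent at (9, 15): λ = (3·9² + 18)/(2·15) ≡ 8/7. 7⁻¹ ≡ 10 (mod 23) since 7·10 = 70 ≡ 1, so λ ≡ 8·10 ≡ 11.
  x = λ² - 9 - 9 = 121 - 18 ≡ 11; y = λ·(9 - 11) - 15 ≡ 9. → (11, 9)
double: tangent at (11, 9): λ = (3·11² + 18)/(2·9) ≡ 13/18. 18⁻¹ ≡ 9 (mod 23), so λ ≡ 13·9 ≡ 2.
  x = λ² - 11 - 11 = 4 - 22 ≡ 5; y = λ·(11 - 5) - 9 ≡ 3. → (5, 3)
add Q: (5, 3) + (15, 9). λ = (9 - 3)/(15 - 5) ≡ 6/10 mod 23. 10⁻¹ ≡ 7 (mod 23), so λ ≡ 19.
  x = λ² - 5 - 15 = 361 - 20 ≡ 19; y = λ·(5 - 19) - 3 ≡ 7. → (19, 7)

(19, 7)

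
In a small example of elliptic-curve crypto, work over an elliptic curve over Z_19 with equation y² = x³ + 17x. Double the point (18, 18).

tangent at (18, 18): λ = (3·18² + 17)/(2·18) ≡ 1/17. 17⁻¹ ≡ 9 (mod 19), so λ ≡ 1·9 ≡ 9.
  x = λ² - 18 - 18 = 81 - 36 ≡ 7; y = λ·(18 - 7) - 18 ≡ 5. → (7, 5)

(7, 5)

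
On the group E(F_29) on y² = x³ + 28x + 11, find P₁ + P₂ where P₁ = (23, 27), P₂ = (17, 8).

(23, 27) + (17, 8). λ = (8 - 27)/(17 - 23) ≡ 10/23 mod 29. 23⁻¹ ≡ 24 (mod 29), so λ ≡ 8.
  x = λ² - 23 - 17 = 64 - 40 ≡ 24; y = λ·(23 - 24) - 27 ≡ 23. → (24, 23)

(24, 23)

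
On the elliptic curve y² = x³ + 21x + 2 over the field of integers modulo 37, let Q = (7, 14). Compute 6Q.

(10, 19)

Repeated addition: build up to 6Q.
2Q: tangent at (7, 14): λ = (3·7² + 21)/(2·14) ≡ 20/28. 28⁻¹ ≡ 4 (mod 37) since 28·4 = 112 ≡ 1, so λ ≡ 20·4 ≡ 6.
  x = λ² - 7 - 7 = 36 - 14 ≡ 22; y = λ·(7 - 22) - 14 ≡ 7. → (22, 7)
3Q: (22, 7) + (7, 14). λ = (14 - 7)/(7 - 22) ≡ 7/22 mod 37. 22⁻¹ ≡ 32 (mod 37), so λ ≡ 2.
  x = λ² - 22 - 7 = 4 - 29 ≡ 12; y = λ·(22 - 12) - 7 ≡ 13. → (12, 13)
4Q: (12, 13) + (7, 14). λ = (14 - 13)/(7 - 12) ≡ 1/32 mod 37. 32⁻¹ ≡ 22 (mod 37), so λ ≡ 22.
  x = λ² - 12 - 7 = 484 - 19 ≡ 21; y = λ·(12 - 21) - 13 ≡ 11. → (21, 11)
5Q: (21, 11) + (7, 14). λ = (14 - 11)/(7 - 21) ≡ 3/23 mod 37. 23⁻¹ ≡ 29 (mod 37) since 23·29 = 667 ≡ 1, so λ ≡ 13.
  x = λ² - 21 - 7 = 169 - 28 ≡ 30; y = λ·(21 - 30) - 11 ≡ 20. → (30, 20)
6Q: (30, 20) + (7, 14). λ = (14 - 20)/(7 - 30) ≡ 31/14 mod 37. 14⁻¹ ≡ 8 (mod 37), so λ ≡ 26.
  x = λ² - 30 - 7 = 676 - 37 ≡ 10; y = λ·(30 - 10) - 20 ≡ 19. → (10, 19)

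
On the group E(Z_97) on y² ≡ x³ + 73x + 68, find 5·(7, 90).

Write G = (7, 90).
Repeated addition: build up to 5G.
2G: tangent at (7, 90): λ = (3·7² + 73)/(2·90) ≡ 26/83. 83⁻¹ ≡ 90 (mod 97) since 83·90 = 7470 ≡ 1, so λ ≡ 26·90 ≡ 12.
  x = λ² - 7 - 7 = 144 - 14 ≡ 33; y = λ·(7 - 33) - 90 ≡ 83. → (33, 83)
3G: (33, 83) + (7, 90). λ = (90 - 83)/(7 - 33) ≡ 7/71 mod 97. 71⁻¹ ≡ 41 (mod 97), so λ ≡ 93.
  x = λ² - 33 - 7 = 8649 - 40 ≡ 73; y = λ·(33 - 73) - 83 ≡ 77. → (73, 77)
4G: (73, 77) + (7, 90). λ = (90 - 77)/(7 - 73) ≡ 13/31 mod 97. 31⁻¹ ≡ 72 (mod 97), so λ ≡ 63.
  x = λ² - 73 - 7 = 3969 - 80 ≡ 9; y = λ·(73 - 9) - 77 ≡ 75. → (9, 75)
5G: (9, 75) + (7, 90). λ = (90 - 75)/(7 - 9) ≡ 15/95 mod 97. 95⁻¹ ≡ 48 (mod 97), so λ ≡ 41.
  x = λ² - 9 - 7 = 1681 - 16 ≡ 16; y = λ·(9 - 16) - 75 ≡ 26. → (16, 26)

(16, 26)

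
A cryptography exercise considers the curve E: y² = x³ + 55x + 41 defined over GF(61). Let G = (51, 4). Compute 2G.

tangent at (51, 4): λ = (3·51² + 55)/(2·4) ≡ 50/8. 8⁻¹ ≡ 23 (mod 61), so λ ≡ 50·23 ≡ 52.
  x = λ² - 51 - 51 = 2704 - 102 ≡ 40; y = λ·(51 - 40) - 4 ≡ 19. → (40, 19)

(40, 19)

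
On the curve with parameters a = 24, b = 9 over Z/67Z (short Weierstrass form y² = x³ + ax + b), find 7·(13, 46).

Write P = (13, 46).
Double-and-add on 7 = (111)₂. Start with P = (13, 46) for the leading 1-bit.
double: tangent at (13, 46): λ = (3·13² + 24)/(2·46) ≡ 62/25. 25⁻¹ ≡ 59 (mod 67) since 25·59 = 1475 ≡ 1, so λ ≡ 62·59 ≡ 40.
  x = λ² - 13 - 13 = 1600 - 26 ≡ 33; y = λ·(13 - 33) - 46 ≡ 25. → (33, 25)
add P: (33, 25) + (13, 46). λ = (46 - 25)/(13 - 33) ≡ 21/47 mod 67. 47⁻¹ ≡ 10 (mod 67), so λ ≡ 9.
  x = λ² - 33 - 13 = 81 - 46 ≡ 35; y = λ·(33 - 35) - 25 ≡ 24. → (35, 24)
double: tangent at (35, 24): λ = (3·35² + 24)/(2·24) ≡ 14/48. 48⁻¹ ≡ 7 (mod 67) since 48·7 = 336 ≡ 1, so λ ≡ 14·7 ≡ 31.
  x = λ² - 35 - 35 = 961 - 70 ≡ 20; y = λ·(35 - 20) - 24 ≡ 39. → (20, 39)
add P: (20, 39) + (13, 46). λ = (46 - 39)/(13 - 20) ≡ 7/60 mod 67. 60⁻¹ ≡ 19 (mod 67) since 60·19 = 1140 ≡ 1, so λ ≡ 66.
  x = λ² - 20 - 13 = 4356 - 33 ≡ 35; y = λ·(20 - 35) - 39 ≡ 43. → (35, 43)

(35, 43)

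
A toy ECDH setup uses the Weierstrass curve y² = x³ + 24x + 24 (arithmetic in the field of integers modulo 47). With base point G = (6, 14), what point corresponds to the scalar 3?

(18, 32)

Repeated addition: build up to 3G.
2G: tangent at (6, 14): λ = (3·6² + 24)/(2·14) ≡ 38/28. 28⁻¹ ≡ 42 (mod 47) since 28·42 = 1176 ≡ 1, so λ ≡ 38·42 ≡ 45.
  x = λ² - 6 - 6 = 2025 - 12 ≡ 39; y = λ·(6 - 39) - 14 ≡ 5. → (39, 5)
3G: (39, 5) + (6, 14). λ = (14 - 5)/(6 - 39) ≡ 9/14 mod 47. 14⁻¹ ≡ 37 (mod 47) since 14·37 = 518 ≡ 1, so λ ≡ 4.
  x = λ² - 39 - 6 = 16 - 45 ≡ 18; y = λ·(39 - 18) - 5 ≡ 32. → (18, 32)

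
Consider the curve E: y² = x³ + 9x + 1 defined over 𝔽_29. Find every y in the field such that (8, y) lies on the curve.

x³ + 9x + 1 = 585 ≡ 5 (mod 29).
Square roots of 5 mod 29: 11 and 18 (since 11² = 121 ≡ 5).

11, 18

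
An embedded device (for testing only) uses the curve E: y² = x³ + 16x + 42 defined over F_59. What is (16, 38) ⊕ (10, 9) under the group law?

(58, 54)

(16, 38) + (10, 9). λ = (9 - 38)/(10 - 16) ≡ 30/53 mod 59. 53⁻¹ ≡ 49 (mod 59), so λ ≡ 54.
  x = λ² - 16 - 10 = 2916 - 26 ≡ 58; y = λ·(16 - 58) - 38 ≡ 54. → (58, 54)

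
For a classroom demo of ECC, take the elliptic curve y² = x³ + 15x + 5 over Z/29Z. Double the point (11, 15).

tangent at (11, 15): λ = (3·11² + 15)/(2·15) ≡ 1/1. 1⁻¹ ≡ 1 (mod 29) since 1·1 = 1 ≡ 1, so λ ≡ 1·1 ≡ 1.
  x = λ² - 11 - 11 = 1 - 22 ≡ 8; y = λ·(11 - 8) - 15 ≡ 17. → (8, 17)

(8, 17)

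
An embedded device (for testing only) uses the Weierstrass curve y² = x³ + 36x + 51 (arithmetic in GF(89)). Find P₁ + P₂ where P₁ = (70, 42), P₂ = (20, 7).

(52, 24)

(70, 42) + (20, 7). λ = (7 - 42)/(20 - 70) ≡ 54/39 mod 89. 39⁻¹ ≡ 16 (mod 89) since 39·16 = 624 ≡ 1, so λ ≡ 63.
  x = λ² - 70 - 20 = 3969 - 90 ≡ 52; y = λ·(70 - 52) - 42 ≡ 24. → (52, 24)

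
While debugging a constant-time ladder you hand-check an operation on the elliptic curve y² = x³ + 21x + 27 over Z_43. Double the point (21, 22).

tangent at (21, 22): λ = (3·21² + 21)/(2·22) ≡ 11/1. 1⁻¹ ≡ 1 (mod 43), so λ ≡ 11·1 ≡ 11.
  x = λ² - 21 - 21 = 121 - 42 ≡ 36; y = λ·(21 - 36) - 22 ≡ 28. → (36, 28)

(36, 28)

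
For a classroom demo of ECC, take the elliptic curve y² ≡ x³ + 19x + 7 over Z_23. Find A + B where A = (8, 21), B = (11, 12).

(8, 21) + (11, 12). λ = (12 - 21)/(11 - 8) ≡ 14/3 mod 23. 3⁻¹ ≡ 8 (mod 23) since 3·8 = 24 ≡ 1, so λ ≡ 20.
  x = λ² - 8 - 11 = 400 - 19 ≡ 13; y = λ·(8 - 13) - 21 ≡ 17. → (13, 17)

(13, 17)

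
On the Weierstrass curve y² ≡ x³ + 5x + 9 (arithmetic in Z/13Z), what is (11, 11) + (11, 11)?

(5, 9)

tangent at (11, 11): λ = (3·11² + 5)/(2·11) ≡ 4/9. 9⁻¹ ≡ 3 (mod 13), so λ ≡ 4·3 ≡ 12.
  x = λ² - 11 - 11 = 144 - 22 ≡ 5; y = λ·(11 - 5) - 11 ≡ 9. → (5, 9)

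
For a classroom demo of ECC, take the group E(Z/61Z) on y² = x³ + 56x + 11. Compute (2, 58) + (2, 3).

O

The two points share x = 2 and their y-coordinates satisfy 58 + 3 ≡ 0 (mod 61), so they are inverses. Their sum is ∞.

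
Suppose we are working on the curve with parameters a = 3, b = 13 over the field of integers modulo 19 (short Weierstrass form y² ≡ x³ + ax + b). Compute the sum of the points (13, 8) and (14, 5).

(13, 8) + (14, 5). λ = (5 - 8)/(14 - 13) ≡ 16/1 mod 19. 1⁻¹ ≡ 1 (mod 19), so λ ≡ 16.
  x = λ² - 13 - 14 = 256 - 27 ≡ 1; y = λ·(13 - 1) - 8 ≡ 13. → (1, 13)

(1, 13)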